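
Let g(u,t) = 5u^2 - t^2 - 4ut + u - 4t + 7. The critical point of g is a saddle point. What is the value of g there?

∂g/∂u = 10u - 4t + 1 = 0 and ∂g/∂t = -4u - 2t - 4 = 0, so (u, t) = (-1/2, -1).
The Hessian has g_{uu} = 10, g_{tt} = -2, g_{ut} = -4, giving D = -36 < 0, so the point is a saddle point.
g(-1/2, -1) = 35/4.

35/4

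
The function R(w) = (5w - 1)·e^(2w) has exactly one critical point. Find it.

-3/10

R'(w) = 5·e^(2w) + (5w - 1)·2·e^(2w) = (10w + 3)·e^(2w). Since e^(2w) > 0, the only critical point is w = -3/10.
R''(-3/10) has the same sign as 10 > 0, so this is a local minimum.
R(-3/10) = (-5/2)·e^(-3/5) ≈ -1.3720.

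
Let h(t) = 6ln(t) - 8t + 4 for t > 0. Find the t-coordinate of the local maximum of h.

h'(t) = 6/t − 8 = 0 gives t = 3/4.
h''(t) = -6/t², which is negative for t > 0, so this is a local maximum.
h(3/4) = 6·ln(3/4) - 6 + 4 ≈ -3.7261.

3/4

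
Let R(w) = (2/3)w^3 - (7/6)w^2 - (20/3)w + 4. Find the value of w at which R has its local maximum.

-4/3

R'(w) = 2w^2 - (7/3)w - 20/3. Setting R'(w) = 0 gives w ∈ {-4/3, 5/2}.
R''(w) = 4w - 7/3. R''(-4/3) = -23/3 < 0 ⇒ local maximum; R''(5/2) = 23/3 > 0 ⇒ local minimum.
Thus R has its local maximum at w = -4/3, with value 748/81.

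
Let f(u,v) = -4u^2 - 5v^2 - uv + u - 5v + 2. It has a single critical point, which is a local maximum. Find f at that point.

∂f/∂u = -8u - v + 1 = 0 and ∂f/∂v = -u - 10v - 5 = 0, so (u, v) = (15/79, -41/79).
The Hessian has f_{uu} = -8, f_{vv} = -10, f_{uv} = -1, giving D = 79 > 0 with f_{uu} < 0, so the point is a local maximum.
f(15/79, -41/79) = 268/79.

268/79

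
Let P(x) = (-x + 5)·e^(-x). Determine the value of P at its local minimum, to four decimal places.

By the product rule, P'(x) = (x - 6)·e^(-x). Since e^(-x) > 0, the only critical point is x = 6.
P''(6) has the same sign as 1 > 0, so this is a local minimum.
P(6) = (-1)·e^(-6) ≈ -0.0025.

-0.0025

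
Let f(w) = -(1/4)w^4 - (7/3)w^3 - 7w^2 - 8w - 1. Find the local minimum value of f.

f'(w) = -w^3 - 7w^2 - 14w - 8 = 0 at w = -4, -2, -1.
Second-derivative test with f''(w) = -3w^2 - 14w - 14: f''(-4) = -6 < 0 ⇒ local maximum; f''(-2) = 2 > 0 ⇒ local minimum; f''(-1) = -3 < 0 ⇒ local maximum.
The local minimum is f(-2) = 5/3.

5/3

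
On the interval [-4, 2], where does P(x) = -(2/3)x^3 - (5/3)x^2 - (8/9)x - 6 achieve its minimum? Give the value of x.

2

Differentiating, P'(x) = -2x^2 - (10/3)x - 8/9; which vanishes at x = -4/3 and x = -1/3.
Candidates: P(-4) = 122/9, P(-4/3) = -502/81, P(-1/3) = -475/81, P(2) = -178/9.
Hence the absolute minimum is -178/9 at x = 2.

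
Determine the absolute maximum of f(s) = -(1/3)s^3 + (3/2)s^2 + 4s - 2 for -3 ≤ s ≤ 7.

The derivative is -s^2 + 3s + 4, which vanishes at s = -1 and s = 4.
Candidates: f(-3) = 17/2, f(-1) = -25/6, f(4) = 50/3, f(7) = -89/6.
So the maximum is f(4) = 50/3.

50/3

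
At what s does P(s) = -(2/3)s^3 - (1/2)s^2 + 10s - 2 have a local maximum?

2

Critical points: P'(s) = -2s^2 - s + 10 vanishes at s = -5/2, 2.
Second-derivative test with P''(s) = -4s - 1: P''(-5/2) = 9 > 0 ⇒ local minimum; P''(2) = -9 < 0 ⇒ local maximum.
So the local maximum value is P(2) = 32/3.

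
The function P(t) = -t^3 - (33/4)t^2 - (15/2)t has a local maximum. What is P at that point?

P'(t) = -3t^2 - (33/2)t - 15/2. Setting P'(t) = 0 gives t ∈ {-5, -1/2}.
Second-derivative test with P''(t) = -6t - 33/2: P''(-5) = 27/2 > 0 ⇒ local minimum; P''(-1/2) = -27/2 < 0 ⇒ local maximum.
So the local maximum value is P(-1/2) = 29/16.

29/16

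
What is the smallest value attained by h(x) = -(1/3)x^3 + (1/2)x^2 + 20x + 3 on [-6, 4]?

The derivative is -x^2 + x + 20, whose only zero in [-6, 4] is x = -4.
Evaluating at the critical points and endpoints: h(-6) = -27, h(-4) = -143/3, h(4) = 209/3.
So the minimum is h(-4) = -143/3.

-143/3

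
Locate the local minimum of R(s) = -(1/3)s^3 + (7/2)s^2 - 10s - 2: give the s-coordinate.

2

R'(s) = -s^2 + 7s - 10 = 0 at s = 2, 5.
Second-derivative test with R''(s) = -2s + 7: R''(2) = 3 > 0 ⇒ local minimum; R''(5) = -3 < 0 ⇒ local maximum.
The local minimum is R(2) = -32/3.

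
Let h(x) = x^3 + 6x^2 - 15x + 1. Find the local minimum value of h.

-7

h'(x) = 3x^2 + 12x - 15. Setting h'(x) = 0 gives x ∈ {-5, 1}.
Since h''(x) = 6x + 12, we get h''(-5) = -18 < 0 ⇒ local maximum; h''(1) = 18 > 0 ⇒ local minimum.
The local minimum is h(1) = -7.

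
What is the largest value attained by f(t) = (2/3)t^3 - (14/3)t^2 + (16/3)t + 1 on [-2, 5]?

217/81

The derivative is 2t^2 - (28/3)t + 16/3, which vanishes at t = 2/3 and t = 4.
Evaluating at the critical points and endpoints: f(-2) = -101/3,  f(2/3) = 217/81,  f(4) = -29/3,  f(5) = -17/3.
The maximum over the interval is 217/81, attained at t = 2/3.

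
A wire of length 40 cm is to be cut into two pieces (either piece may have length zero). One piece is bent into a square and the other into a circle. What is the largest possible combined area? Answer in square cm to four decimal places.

Let x be the length used for the square. Square side x/4; circle radius (40−x)/(2π).
A(x) = (x/4)² + π·((40−x)/(2π))² = x²/16 + (40−x)²/(4π) for 0 ≤ x ≤ 40. A'(x) = x/8 − (40−x)/(2π) = 0 gives x = 4·40/(π+4) ≈ 22.4040.
A'' > 0, so the interior critical point is a minimum; the maximum is at an endpoint. A(0) = 127.3240 and A(40) = 100.0000, so the largest area is 127.3240.

127.3240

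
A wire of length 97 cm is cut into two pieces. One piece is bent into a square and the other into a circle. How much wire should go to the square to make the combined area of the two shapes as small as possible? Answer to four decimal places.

54.3296

Let x be the length used for the square. Square side x/4; circle radius (97−x)/(2π).
A(x) = (x/4)² + π·((97−x)/(2π))² = x²/16 + (97−x)²/(4π) for 0 ≤ x ≤ 97. A'(x) = x/8 − (97−x)/(2π) = 0 gives x = 4·97/(π+4) ≈ 54.3296.
A'' = 1/8 + 1/(2π) > 0, so this gives the minimum combined area; x ≈ 54.3296 cm to the square.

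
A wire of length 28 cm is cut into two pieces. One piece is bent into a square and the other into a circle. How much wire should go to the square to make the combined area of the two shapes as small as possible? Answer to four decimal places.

Let x be the length used for the square. Square side x/4; circle radius (28−x)/(2π).
A(x) = (x/4)² + π·((28−x)/(2π))² = x²/16 + (28−x)²/(4π) for 0 ≤ x ≤ 28. A'(x) = x/8 − (28−x)/(2π) = 0 gives x = 4·28/(π+4) ≈ 15.6828.
A'' = 1/8 + 1/(2π) > 0, so this gives the minimum combined area; x ≈ 15.6828 cm to the square.

15.6828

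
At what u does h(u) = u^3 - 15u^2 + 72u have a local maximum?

4

Critical points: h'(u) = 3u^2 - 30u + 72 vanishes at u = 4, 6.
h''(u) = 6u - 30. h''(4) = -6 < 0 ⇒ local maximum; h''(6) = 6 > 0 ⇒ local minimum.
The local maximum is h(4) = 112.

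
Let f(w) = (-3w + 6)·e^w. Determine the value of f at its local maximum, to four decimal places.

f'(w) = (-3)·e^w + (-3w + 6)·1·e^w = (-3w + 3)·e^w. Since e^w > 0, the only critical point is w = 1.
f''(1) has the same sign as -3 < 0, so this is a local maximum.
f(1) = (3)·e^(1) ≈ 8.1548.

8.1548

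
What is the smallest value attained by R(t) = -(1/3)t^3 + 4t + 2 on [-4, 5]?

Differentiating, R'(t) = -t^2 + 4; which vanishes at t = -2 and t = 2.
Compare values at every candidate in [-4, 5]: R(-4) = 22/3; R(-2) = -10/3; R(2) = 22/3; R(5) = -59/3.
So the minimum is R(5) = -59/3.

-59/3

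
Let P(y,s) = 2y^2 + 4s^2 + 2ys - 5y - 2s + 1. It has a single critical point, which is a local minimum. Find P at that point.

∂P/∂y = 4y + 2s - 5 = 0 and ∂P/∂s = 2y + 8s - 2 = 0, so (y, s) = (9/7, -1/14).
The Hessian has P_{yy} = 4, P_{ss} = 8, P_{ys} = 2, giving D = 28 > 0 with P_{yy} > 0, so the point is a local minimum.
P(9/7, -1/14) = -15/7.

-15/7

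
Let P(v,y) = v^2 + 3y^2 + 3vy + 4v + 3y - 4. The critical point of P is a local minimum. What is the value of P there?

∂P/∂v = 2v + 3y + 4 = 0 and ∂P/∂y = 3v + 6y + 3 = 0, so (v, y) = (-5, 2).
The Hessian has P_{vv} = 2, P_{yy} = 6, P_{vy} = 3, giving D = 3 > 0 with P_{vv} > 0, so the point is a local minimum.
P(-5, 2) = -11.

-11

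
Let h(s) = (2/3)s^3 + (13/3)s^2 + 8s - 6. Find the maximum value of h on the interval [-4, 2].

98/3

The derivative is 2s^2 + (26/3)s + 8, which vanishes at s = -3 and s = -4/3.
Candidates: h(-4) = -34/3; h(-3) = -9; h(-4/3) = -854/81; h(2) = 98/3.
The maximum over the interval is 98/3, attained at s = 2.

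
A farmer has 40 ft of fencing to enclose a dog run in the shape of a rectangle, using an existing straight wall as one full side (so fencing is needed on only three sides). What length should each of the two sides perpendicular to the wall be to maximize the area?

10

Let the sides perpendicular to the wall have length x and the parallel side y, so 2x + y = 40 and the area is A = xy = x(40 − 2x).
A'(x) = 40 − 4x = 0 gives x = 10, and A''(x) = −4 < 0 confirms a maximum.
Then y = 40 − 2·10 = 20 and A = 200.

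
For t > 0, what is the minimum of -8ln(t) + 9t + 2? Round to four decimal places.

R'(t) = -8/t + 9 = 0 gives t = 8/9.
R''(t) = 8/t², which is positive for t > 0, so this is a local minimum.
R(8/9) = -8·ln(8/9) + 8 + 2 ≈ 10.9423.

10.9423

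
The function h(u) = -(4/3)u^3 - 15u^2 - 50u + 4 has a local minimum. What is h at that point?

h'(u) = -4u^2 - 30u - 50. Setting h'(u) = 0 gives u ∈ {-5, -5/2}.
Second-derivative test with h''(u) = -8u - 30: h''(-5) = 10 > 0 ⇒ local minimum; h''(-5/2) = -10 < 0 ⇒ local maximum.
Thus h has its local minimum at u = -5, with value 137/3.

137/3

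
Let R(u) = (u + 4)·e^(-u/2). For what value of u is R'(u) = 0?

R'(u) = 1·e^(-u/2) + (u + 4)·(-1/2)·e^(-u/2) = (-(1/2)u - 1)·e^(-u/2). Since e^(-u/2) > 0, the only critical point is u = -2.
R''(-2) has the same sign as -1/2 < 0, so this is a local maximum.
R(-2) = (2)·e^(1) ≈ 5.4366.

-2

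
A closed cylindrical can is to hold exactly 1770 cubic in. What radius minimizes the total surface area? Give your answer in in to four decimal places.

6.5554

With radius r and height h, πr²h = 1770 so h = 1770/(πr²), and S(r) = 2πr² + 2πrh = 2πr² + 2·1770/r.
S'(r) = 4πr − 2·1770/r² = 0 ⇒ r³ = 1770/(2π), so r ≈ 6.5554 and h = 2r ≈ 13.1108.
S''(r) = 4π + 4·1770/r³ > 0, so this is the minimum; S ≈ 810.0218.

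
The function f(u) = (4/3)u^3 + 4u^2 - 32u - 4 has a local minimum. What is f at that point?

f'(u) = 4u^2 + 8u - 32. Setting f'(u) = 0 gives u ∈ {-4, 2}.
Since f''(u) = 8u + 8, we get f''(-4) = -24 < 0 ⇒ local maximum; f''(2) = 24 > 0 ⇒ local minimum.
So the local minimum value is f(2) = -124/3.

-124/3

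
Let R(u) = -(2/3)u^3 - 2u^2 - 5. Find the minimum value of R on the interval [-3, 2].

-55/3

R'(u) = -2u^2 - 4u, which vanishes at u = -2 and u = 0.
Compare values at every candidate in [-3, 2]: R(-3) = -5; R(-2) = -23/3; R(0) = -5; R(2) = -55/3.
So the minimum is R(2) = -55/3.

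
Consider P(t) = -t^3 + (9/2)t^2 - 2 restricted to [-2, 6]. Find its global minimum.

-56

Differentiating, P'(t) = -3t^2 + 9t; which vanishes at t = 0 and t = 3.
Compare values at every candidate in [-2, 6]: P(-2) = 24; P(0) = -2; P(3) = 23/2; P(6) = -56.
Hence the absolute minimum is -56 at t = 6.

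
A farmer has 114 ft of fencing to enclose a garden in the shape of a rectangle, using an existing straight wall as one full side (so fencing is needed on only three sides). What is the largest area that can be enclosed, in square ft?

Let the sides perpendicular to the wall have length x and the parallel side y, so 2x + y = 114 and the area is A = xy = x(114 − 2x).
A'(x) = 114 − 4x = 0 gives x = 57/2, and A''(x) = −4 < 0 confirms a maximum.
Then y = 114 − 2·57/2 = 57 and A = 3249/2.

3249/2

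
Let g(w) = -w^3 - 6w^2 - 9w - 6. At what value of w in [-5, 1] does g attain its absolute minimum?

Differentiating, g'(w) = -3w^2 - 12w - 9; which vanishes at w = -3 and w = -1.
Compare values at every candidate in [-5, 1]: g(-5) = 14; g(-3) = -6; g(-1) = -2; g(1) = -22.
The minimum over the interval is -22, attained at w = 1.

1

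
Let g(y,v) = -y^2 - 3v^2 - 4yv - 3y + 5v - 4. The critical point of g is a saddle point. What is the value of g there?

-32

∂g/∂y = -2y - 4v - 3 = 0 and ∂g/∂v = -4y - 6v + 5 = 0, so (y, v) = (19/2, -11/2).
The Hessian has g_{yy} = -2, g_{vv} = -6, g_{yv} = -4, giving D = -4 < 0, so the point is a saddle point.
g(19/2, -11/2) = -32.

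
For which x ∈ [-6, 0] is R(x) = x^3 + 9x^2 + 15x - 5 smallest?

-1

R'(x) = 3x^2 + 18x + 15, which vanishes at x = -5 and x = -1.
Candidates: R(-6) = 13,  R(-5) = 20,  R(-1) = -12,  R(0) = -5.
The minimum over the interval is -12, attained at x = -1.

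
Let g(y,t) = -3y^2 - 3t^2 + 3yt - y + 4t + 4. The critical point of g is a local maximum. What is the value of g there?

49/9

∂g/∂y = -6y + 3t - 1 = 0 and ∂g/∂t = 3y - 6t + 4 = 0, so (y, t) = (2/9, 7/9).
The Hessian has g_{yy} = -6, g_{tt} = -6, g_{yt} = 3, giving D = 27 > 0 with g_{yy} < 0, so the point is a local maximum.
g(2/9, 7/9) = 49/9.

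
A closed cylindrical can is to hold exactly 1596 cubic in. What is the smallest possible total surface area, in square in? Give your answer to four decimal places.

With radius r and height h, πr²h = 1596 so h = 1596/(πr²), and S(r) = 2πr² + 2πrh = 2πr² + 2·1596/r.
S'(r) = 4πr − 2·1596/r² = 0 ⇒ r³ = 1596/(2π), so r ≈ 6.3331 and h = 2r ≈ 12.6662.
S''(r) = 4π + 4·1596/r³ > 0, so this is the minimum; S ≈ 756.0255.

756.0255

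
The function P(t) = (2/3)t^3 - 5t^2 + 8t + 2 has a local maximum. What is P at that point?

17/3

P'(t) = 2t^2 - 10t + 8 = 0 at t = 1, 4.
Since P''(t) = 4t - 10, we get P''(1) = -6 < 0 ⇒ local maximum; P''(4) = 6 > 0 ⇒ local minimum.
So the local maximum value is P(1) = 17/3.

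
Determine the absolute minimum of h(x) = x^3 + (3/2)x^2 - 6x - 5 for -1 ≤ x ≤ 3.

h'(x) = 3x^2 + 3x - 6, whose only zero in [-1, 3] is x = 1.
Compare values at every candidate in [-1, 3]: h(-1) = 3/2,  h(1) = -17/2,  h(3) = 35/2.
So the minimum is h(1) = -17/2.

-17/2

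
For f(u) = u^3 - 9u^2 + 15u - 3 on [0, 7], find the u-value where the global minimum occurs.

5

f'(u) = 3u^2 - 18u + 15, which vanishes at u = 1 and u = 5.
Evaluating at the critical points and endpoints: f(0) = -3,  f(1) = 4,  f(5) = -28,  f(7) = 4.
So the minimum is f(5) = -28.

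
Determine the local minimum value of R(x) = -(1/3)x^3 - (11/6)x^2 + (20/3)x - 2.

-79/2

R'(x) = -x^2 - (11/3)x + 20/3. Setting R'(x) = 0 gives x ∈ {-5, 4/3}.
Since R''(x) = -2x - 11/3, we get R''(-5) = 19/3 > 0 ⇒ local minimum; R''(4/3) = -19/3 < 0 ⇒ local maximum.
Thus R has its local minimum at x = -5, with value -79/2.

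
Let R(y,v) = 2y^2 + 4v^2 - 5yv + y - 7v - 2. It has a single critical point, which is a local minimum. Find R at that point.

∂R/∂y = 4y - 5v + 1 = 0 and ∂R/∂v = -5y + 8v - 7 = 0, so (y, v) = (27/7, 23/7).
The Hessian has R_{yy} = 4, R_{vv} = 8, R_{yv} = -5, giving D = 7 > 0 with R_{yy} > 0, so the point is a local minimum.
R(27/7, 23/7) = -81/7.

-81/7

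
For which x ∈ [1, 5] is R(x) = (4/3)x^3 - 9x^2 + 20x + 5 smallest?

1

R'(x) = 4x^2 - 18x + 20, which vanishes at x = 2 and x = 5/2.
Compare values at every candidate in [1, 5]: R(1) = 52/3,  R(2) = 59/3,  R(5/2) = 235/12,  R(5) = 140/3.
The minimum over the interval is 52/3, attained at x = 1.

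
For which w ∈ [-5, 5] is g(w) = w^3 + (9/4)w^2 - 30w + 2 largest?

The derivative is 3w^2 + (9/2)w - 30, which vanishes at w = -4 and w = 5/2.
Candidates: g(-5) = 333/4; g(-4) = 94; g(5/2) = -693/16; g(5) = 133/4.
So the maximum is g(-4) = 94.

-4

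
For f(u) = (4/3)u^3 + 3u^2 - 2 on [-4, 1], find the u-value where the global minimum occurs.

-4

f'(u) = 4u^2 + 6u, which vanishes at u = -3/2 and u = 0.
Evaluating at the critical points and endpoints: f(-4) = -118/3; f(-3/2) = 1/4; f(0) = -2; f(1) = 7/3.
So the minimum is f(-4) = -118/3.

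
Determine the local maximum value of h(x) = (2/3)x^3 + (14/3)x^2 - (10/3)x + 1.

h'(x) = 2x^2 + (28/3)x - 10/3. Setting h'(x) = 0 gives x ∈ {-5, 1/3}.
Second-derivative test with h''(x) = 4x + 28/3: h''(-5) = -32/3 < 0 ⇒ local maximum; h''(1/3) = 32/3 > 0 ⇒ local minimum.
So the local maximum value is h(-5) = 51.

51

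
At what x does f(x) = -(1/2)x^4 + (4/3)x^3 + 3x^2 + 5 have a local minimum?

Critical points: f'(x) = -2x^3 + 4x^2 + 6x vanishes at x = -1, 0, 3.
f''(x) = -6x^2 + 8x + 6. f''(-1) = -8 < 0 ⇒ local maximum; f''(0) = 6 > 0 ⇒ local minimum; f''(3) = -24 < 0 ⇒ local maximum.
So the local minimum value is f(0) = 5.

0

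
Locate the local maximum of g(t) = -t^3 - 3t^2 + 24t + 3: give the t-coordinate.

g'(t) = -3t^2 - 6t + 24 = 0 at t = -4, 2.
g''(t) = -6t - 6. g''(-4) = 18 > 0 ⇒ local minimum; g''(2) = -18 < 0 ⇒ local maximum.
The local maximum is g(2) = 31.

2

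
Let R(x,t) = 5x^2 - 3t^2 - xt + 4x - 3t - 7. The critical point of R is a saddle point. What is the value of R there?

∂R/∂x = 10x - t + 4 = 0 and ∂R/∂t = -x - 6t - 3 = 0, so (x, t) = (-27/61, -26/61).
The Hessian has R_{xx} = 10, R_{tt} = -6, R_{xt} = -1, giving D = -61 < 0, so the point is a saddle point.
R(-27/61, -26/61) = -442/61.

-442/61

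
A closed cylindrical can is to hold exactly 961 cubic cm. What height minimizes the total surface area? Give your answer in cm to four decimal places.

10.6957

With radius r and height h, πr²h = 961 so h = 961/(πr²), and S(r) = 2πr² + 2πrh = 2πr² + 2·961/r.
S'(r) = 4πr − 2·961/r² = 0 ⇒ r³ = 961/(2π), so r ≈ 5.3479 and h = 2r ≈ 10.6957.
S''(r) = 4π + 4·961/r³ > 0, so this is the minimum; S ≈ 539.0927.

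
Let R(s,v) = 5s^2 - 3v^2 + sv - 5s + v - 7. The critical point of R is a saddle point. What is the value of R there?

-492/61

∂R/∂s = 10s + v - 5 = 0 and ∂R/∂v = s - 6v + 1 = 0, so (s, v) = (29/61, 15/61).
The Hessian has R_{ss} = 10, R_{vv} = -6, R_{sv} = 1, giving D = -61 < 0, so the point is a saddle point.
R(29/61, 15/61) = -492/61.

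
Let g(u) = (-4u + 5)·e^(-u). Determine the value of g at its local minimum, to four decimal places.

g'(u) = (-4)·e^(-u) + (-4u + 5)·(-1)·e^(-u) = (4u - 9)·e^(-u). Since e^(-u) > 0, the only critical point is u = 9/4.
g''(9/4) has the same sign as 4 > 0, so this is a local minimum.
g(9/4) = (-4)·e^(-9/4) ≈ -0.4216.

-0.4216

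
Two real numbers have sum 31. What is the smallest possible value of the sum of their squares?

961/2

With a + b = 31, a^2 + b^2 = a^2 + (31 − a)^2.
The derivative 2a − 2(31 − a) = 4a − 62 vanishes at a = 31/2; second derivative 4 > 0, a minimum.
The minimum is 2·(31/2)^2 = 961/2.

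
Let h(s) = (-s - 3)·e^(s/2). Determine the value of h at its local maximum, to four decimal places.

0.1642

By the product rule, h'(s) = (-(1/2)s - 5/2)·e^(s/2). Since e^(s/2) > 0, the only critical point is s = -5.
h''(-5) has the same sign as -1/2 < 0, so this is a local maximum.
h(-5) = (2)·e^(-5/2) ≈ 0.1642.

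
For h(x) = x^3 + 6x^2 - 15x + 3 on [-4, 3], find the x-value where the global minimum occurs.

1

h'(x) = 3x^2 + 12x - 15, whose only zero in [-4, 3] is x = 1.
Candidates: h(-4) = 95; h(1) = -5; h(3) = 39.
Hence the absolute minimum is -5 at x = 1.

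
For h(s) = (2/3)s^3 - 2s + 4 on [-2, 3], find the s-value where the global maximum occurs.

h'(s) = 2s^2 - 2, which vanishes at s = -1 and s = 1.
Candidates: h(-2) = 8/3,  h(-1) = 16/3,  h(1) = 8/3,  h(3) = 16.
So the maximum is h(3) = 16.

3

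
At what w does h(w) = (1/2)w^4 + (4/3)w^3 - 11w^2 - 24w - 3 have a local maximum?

-1

h'(w) = 2w^3 + 4w^2 - 22w - 24. Setting h'(w) = 0 gives w ∈ {-4, -1, 3}.
Second-derivative test with h''(w) = 6w^2 + 8w - 22: h''(-4) = 42 > 0 ⇒ local minimum; h''(-1) = -24 < 0 ⇒ local maximum; h''(3) = 56 > 0 ⇒ local minimum.
Thus h has its local maximum at w = -1, with value 55/6.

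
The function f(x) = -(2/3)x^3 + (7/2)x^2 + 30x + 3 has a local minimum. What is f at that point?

f'(x) = -2x^2 + 7x + 30 = 0 at x = -5/2, 6.
Since f''(x) = -4x + 7, we get f''(-5/2) = 17 > 0 ⇒ local minimum; f''(6) = -17 < 0 ⇒ local maximum.
So the local minimum value is f(-5/2) = -953/24.

-953/24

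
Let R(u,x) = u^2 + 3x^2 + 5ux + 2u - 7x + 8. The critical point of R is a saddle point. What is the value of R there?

235/13

∂R/∂u = 2u + 5x + 2 = 0 and ∂R/∂x = 5u + 6x - 7 = 0, so (u, x) = (47/13, -24/13).
The Hessian has R_{uu} = 2, R_{xx} = 6, R_{ux} = 5, giving D = -13 < 0, so the point is a saddle point.
R(47/13, -24/13) = 235/13.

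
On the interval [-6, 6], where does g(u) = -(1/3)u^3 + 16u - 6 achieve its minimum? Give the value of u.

-4

The derivative is -u^2 + 16, which vanishes at u = -4 and u = 4.
Candidates: g(-6) = -30, g(-4) = -146/3, g(4) = 110/3, g(6) = 18.
So the minimum is g(-4) = -146/3.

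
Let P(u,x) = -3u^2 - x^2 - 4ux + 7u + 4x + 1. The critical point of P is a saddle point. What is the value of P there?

∂P/∂u = -6u - 4x + 7 = 0 and ∂P/∂x = -4u - 2x + 4 = 0, so (u, x) = (1/2, 1).
The Hessian has P_{uu} = -6, P_{xx} = -2, P_{ux} = -4, giving D = -4 < 0, so the point is a saddle point.
P(1/2, 1) = 19/4.

19/4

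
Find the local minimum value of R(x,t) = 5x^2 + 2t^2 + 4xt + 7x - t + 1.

∂R/∂x = 10x + 4t + 7 = 0 and ∂R/∂t = 4x + 4t - 1 = 0, so (x, t) = (-4/3, 19/12).
The Hessian has R_{xx} = 10, R_{tt} = 4, R_{xt} = 4, giving D = 24 > 0 with R_{xx} > 0, so the point is a local minimum.
R(-4/3, 19/12) = -107/24.

-107/24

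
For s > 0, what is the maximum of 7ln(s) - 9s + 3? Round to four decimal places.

g'(s) = 7/s − 9 = 0 gives s = 7/9.
g''(s) = -7/s², which is negative for s > 0, so this is a local maximum.
g(7/9) = 7·ln(7/9) - 7 + 3 ≈ -5.7592.

-5.7592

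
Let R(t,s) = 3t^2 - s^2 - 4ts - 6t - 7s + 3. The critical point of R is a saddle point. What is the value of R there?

∂R/∂t = 6t - 4s - 6 = 0 and ∂R/∂s = -4t - 2s - 7 = 0, so (t, s) = (-4/7, -33/14).
The Hessian has R_{tt} = 6, R_{ss} = -2, R_{ts} = -4, giving D = -28 < 0, so the point is a saddle point.
R(-4/7, -33/14) = 363/28.

363/28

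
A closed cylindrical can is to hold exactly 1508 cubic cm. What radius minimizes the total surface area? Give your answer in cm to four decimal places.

6.2145

With radius r and height h, πr²h = 1508 so h = 1508/(πr²), and S(r) = 2πr² + 2πrh = 2πr² + 2·1508/r.
S'(r) = 4πr − 2·1508/r² = 0 ⇒ r³ = 1508/(2π), so r ≈ 6.2145 and h = 2r ≈ 12.4290.
S''(r) = 4π + 4·1508/r³ > 0, so this is the minimum; S ≈ 727.9733.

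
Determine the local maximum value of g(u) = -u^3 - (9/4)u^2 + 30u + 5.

805/16

g'(u) = -3u^2 - (9/2)u + 30 = 0 at u = -4, 5/2.
Since g''(u) = -6u - 9/2, we get g''(-4) = 39/2 > 0 ⇒ local minimum; g''(5/2) = -39/2 < 0 ⇒ local maximum.
So the local maximum value is g(5/2) = 805/16.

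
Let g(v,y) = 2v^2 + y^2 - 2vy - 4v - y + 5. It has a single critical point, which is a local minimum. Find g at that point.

-3/2

∂g/∂v = 4v - 2y - 4 = 0 and ∂g/∂y = -2v + 2y - 1 = 0, so (v, y) = (5/2, 3).
The Hessian has g_{vv} = 4, g_{yy} = 2, g_{vy} = -2, giving D = 4 > 0 with g_{vv} > 0, so the point is a local minimum.
g(5/2, 3) = -3/2.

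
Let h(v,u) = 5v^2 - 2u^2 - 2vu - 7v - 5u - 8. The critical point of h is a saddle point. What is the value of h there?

∂h/∂v = 10v - 2u - 7 = 0 and ∂h/∂u = -2v - 4u - 5 = 0, so (v, u) = (9/22, -16/11).
The Hessian has h_{vv} = 10, h_{uu} = -4, h_{vu} = -2, giving D = -44 < 0, so the point is a saddle point.
h(9/22, -16/11) = -255/44.

-255/44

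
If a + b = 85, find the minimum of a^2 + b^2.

7225/2

With a + b = 85, a^2 + b^2 = a^2 + (85 − a)^2.
The derivative 2a − 2(85 − a) = 4a − 170 vanishes at a = 85/2; second derivative 4 > 0, a minimum.
The minimum is 2·(85/2)^2 = 7225/2.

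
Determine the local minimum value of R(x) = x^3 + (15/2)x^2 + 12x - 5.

-21/2

R'(x) = 3x^2 + 15x + 12. Setting R'(x) = 0 gives x ∈ {-4, -1}.
R''(x) = 6x + 15. R''(-4) = -9 < 0 ⇒ local maximum; R''(-1) = 9 > 0 ⇒ local minimum.
The local minimum is R(-1) = -21/2.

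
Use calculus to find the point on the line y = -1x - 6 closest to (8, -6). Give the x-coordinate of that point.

4

Minimize D(x)^2 = (x - 8)^2 + (-x)^2.
d/dx[D^2] = 2(x - 8) + 2·(-1)·(-x) = 0 ⇒ x = 4.
Then y = -10 and the distance is √(32) ≈ 5.6569.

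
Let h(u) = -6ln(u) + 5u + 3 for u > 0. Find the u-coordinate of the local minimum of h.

6/5

h'(u) = -6/u + 5 = 0 gives u = 6/5.
h''(u) = 6/u², which is positive for u > 0, so this is a local minimum.
h(6/5) = -6·ln(6/5) + 6 + 3 ≈ 7.9061.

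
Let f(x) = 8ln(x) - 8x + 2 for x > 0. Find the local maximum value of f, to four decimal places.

-6.0000

f'(x) = 8/x − 8 = 0 gives x = 1.
f''(x) = -8/x², which is negative for x > 0, so this is a local maximum.
f(1) = 8·ln(1) - 8 + 2 ≈ -6.0000.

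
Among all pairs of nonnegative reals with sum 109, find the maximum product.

11881/4

With x + y = 109, the product is P(x) = x(109 − x).
P'(x) = 109 − 2x = 0 gives x = 109/2; P'' = −2 < 0, so this is the maximum.
P = 109/2·109/2 = 11881/4.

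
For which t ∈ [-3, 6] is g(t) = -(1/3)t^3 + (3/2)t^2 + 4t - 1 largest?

4

g'(t) = -t^2 + 3t + 4, which vanishes at t = -1 and t = 4.
Evaluating at the critical points and endpoints: g(-3) = 19/2, g(-1) = -19/6, g(4) = 53/3, g(6) = 5.
Hence the absolute maximum is 53/3 at t = 4.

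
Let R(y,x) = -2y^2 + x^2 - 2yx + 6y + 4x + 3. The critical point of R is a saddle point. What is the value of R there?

∂R/∂y = -4y - 2x + 6 = 0 and ∂R/∂x = -2y + 2x + 4 = 0, so (y, x) = (5/3, -1/3).
The Hessian has R_{yy} = -4, R_{xx} = 2, R_{yx} = -2, giving D = -12 < 0, so the point is a saddle point.
R(5/3, -1/3) = 22/3.

22/3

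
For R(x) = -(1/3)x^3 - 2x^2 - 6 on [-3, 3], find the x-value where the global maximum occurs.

0

The derivative is -x^2 - 4x, whose only zero in [-3, 3] is x = 0.
Evaluating at the critical points and endpoints: R(-3) = -15, R(0) = -6, R(3) = -33.
The maximum over the interval is -6, attained at x = 0.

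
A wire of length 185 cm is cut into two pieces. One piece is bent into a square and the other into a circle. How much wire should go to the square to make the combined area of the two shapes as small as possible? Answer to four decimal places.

Let x be the length used for the square. Square side x/4; circle radius (185−x)/(2π).
A(x) = (x/4)² + π·((185−x)/(2π))² = x²/16 + (185−x)²/(4π) for 0 ≤ x ≤ 185. A'(x) = x/8 − (185−x)/(2π) = 0 gives x = 4·185/(π+4) ≈ 103.6183.
A'' = 1/8 + 1/(2π) > 0, so this gives the minimum combined area; x ≈ 103.6183 cm to the square.

103.6183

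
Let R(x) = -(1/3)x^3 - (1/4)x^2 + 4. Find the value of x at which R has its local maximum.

Critical points: R'(x) = -x^2 - (1/2)x vanishes at x = -1/2, 0.
Second-derivative test with R''(x) = -2x - 1/2: R''(-1/2) = 1/2 > 0 ⇒ local minimum; R''(0) = -1/2 < 0 ⇒ local maximum.
Thus R has its local maximum at x = 0, with value 4.

0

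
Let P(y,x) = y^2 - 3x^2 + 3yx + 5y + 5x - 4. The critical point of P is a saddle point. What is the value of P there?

-209/21

∂P/∂y = 2y + 3x + 5 = 0 and ∂P/∂x = 3y - 6x + 5 = 0, so (y, x) = (-15/7, -5/21).
The Hessian has P_{yy} = 2, P_{xx} = -6, P_{yx} = 3, giving D = -21 < 0, so the point is a saddle point.
P(-15/7, -5/21) = -209/21.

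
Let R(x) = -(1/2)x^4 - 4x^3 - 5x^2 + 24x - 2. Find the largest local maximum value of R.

25/2

Critical points: R'(x) = -2x^3 - 12x^2 - 10x + 24 vanishes at x = -4, -3, 1.
Since R''(x) = -6x^2 - 24x - 10, we get R''(-4) = -10 < 0 ⇒ local maximum; R''(-3) = 8 > 0 ⇒ local minimum; R''(1) = -40 < 0 ⇒ local maximum.
The largest local maximum is R(1) = 25/2.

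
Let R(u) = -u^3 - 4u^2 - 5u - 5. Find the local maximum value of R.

-3

R'(u) = -3u^2 - 8u - 5. Setting R'(u) = 0 gives u ∈ {-5/3, -1}.
R''(u) = -6u - 8. R''(-5/3) = 2 > 0 ⇒ local minimum; R''(-1) = -2 < 0 ⇒ local maximum.
Thus R has its local maximum at u = -1, with value -3.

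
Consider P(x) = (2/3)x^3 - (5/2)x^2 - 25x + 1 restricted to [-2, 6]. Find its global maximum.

Differentiating, P'(x) = 2x^2 - 5x - 25; whose only zero in [-2, 6] is x = 5.
Compare values at every candidate in [-2, 6]: P(-2) = 107/3, P(5) = -619/6, P(6) = -95.
The maximum over the interval is 107/3, attained at x = -2.

107/3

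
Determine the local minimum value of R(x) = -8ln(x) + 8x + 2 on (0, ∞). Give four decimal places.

10.0000

R'(x) = -8/x + 8 = 0 gives x = 1.
R''(x) = 8/x², which is positive for x > 0, so this is a local minimum.
R(1) = -8·ln(1) + 8 + 2 ≈ 10.0000.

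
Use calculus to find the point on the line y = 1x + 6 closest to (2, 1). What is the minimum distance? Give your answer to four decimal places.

Minimize D(x)^2 = (x - 2)^2 + (x + 5)^2.
d/dx[D^2] = 2(x - 2) + 2·1·(x + 5) = 0 ⇒ x = -3/2.
Then y = 9/2 and the distance is √(49/2) ≈ 4.9497.

4.9497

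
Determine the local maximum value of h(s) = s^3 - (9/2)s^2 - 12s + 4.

21/2

Critical points: h'(s) = 3s^2 - 9s - 12 vanishes at s = -1, 4.
Second-derivative test with h''(s) = 6s - 9: h''(-1) = -15 < 0 ⇒ local maximum; h''(4) = 15 > 0 ⇒ local minimum.
So the local maximum value is h(-1) = 21/2.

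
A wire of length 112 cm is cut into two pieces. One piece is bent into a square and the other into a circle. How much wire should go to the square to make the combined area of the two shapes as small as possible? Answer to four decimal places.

Let x be the length used for the square. Square side x/4; circle radius (112−x)/(2π).
A(x) = (x/4)² + π·((112−x)/(2π))² = x²/16 + (112−x)²/(4π) for 0 ≤ x ≤ 112. A'(x) = x/8 − (112−x)/(2π) = 0 gives x = 4·112/(π+4) ≈ 62.7311.
A'' = 1/8 + 1/(2π) > 0, so this gives the minimum combined area; x ≈ 62.7311 cm to the square.

62.7311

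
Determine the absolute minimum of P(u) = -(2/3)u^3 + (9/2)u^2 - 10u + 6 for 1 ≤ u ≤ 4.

Differentiating, P'(u) = -2u^2 + 9u - 10; which vanishes at u = 2 and u = 5/2.
Evaluating at the critical points and endpoints: P(1) = -1/6; P(2) = -4/3; P(5/2) = -31/24; P(4) = -14/3.
The minimum over the interval is -14/3, attained at u = 4.

-14/3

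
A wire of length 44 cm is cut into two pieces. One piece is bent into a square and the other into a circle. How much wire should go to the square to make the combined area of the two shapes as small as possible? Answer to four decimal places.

Let x be the length used for the square. Square side x/4; circle radius (44−x)/(2π).
A(x) = (x/4)² + π·((44−x)/(2π))² = x²/16 + (44−x)²/(4π) for 0 ≤ x ≤ 44. A'(x) = x/8 − (44−x)/(2π) = 0 gives x = 4·44/(π+4) ≈ 24.6444.
A'' = 1/8 + 1/(2π) > 0, so this gives the minimum combined area; x ≈ 24.6444 cm to the square.

24.6444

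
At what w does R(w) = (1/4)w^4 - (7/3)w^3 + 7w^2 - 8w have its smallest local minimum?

R'(w) = w^3 - 7w^2 + 14w - 8 = 0 at w = 1, 2, 4.
Since R''(w) = 3w^2 - 14w + 14, we get R''(1) = 3 > 0 ⇒ local minimum; R''(2) = -2 < 0 ⇒ local maximum; R''(4) = 6 > 0 ⇒ local minimum.
So the smallest local minimum value is R(4) = -16/3.

4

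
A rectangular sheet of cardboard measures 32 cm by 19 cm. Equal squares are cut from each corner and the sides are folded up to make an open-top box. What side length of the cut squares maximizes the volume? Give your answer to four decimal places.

3.8542

With cut size x, the volume is V(x) = x(32 − 2x)(19 − 2x) for 0 < x < 9.5.
V'(x) = 12x^2 − 204x + 608. Setting V'(x) = 0 gives x ≈ 3.8542 (the root in (0, 9.5)).
V''(x) = 24x − 204 is negative there, so this is the maximum; V ≈ 1057.1725.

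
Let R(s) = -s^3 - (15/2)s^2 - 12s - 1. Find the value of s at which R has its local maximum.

-1

Critical points: R'(s) = -3s^2 - 15s - 12 vanishes at s = -4, -1.
Since R''(s) = -6s - 15, we get R''(-4) = 9 > 0 ⇒ local minimum; R''(-1) = -9 < 0 ⇒ local maximum.
Thus R has its local maximum at s = -1, with value 9/2.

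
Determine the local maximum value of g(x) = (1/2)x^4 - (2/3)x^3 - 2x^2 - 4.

g'(x) = 2x^3 - 2x^2 - 4x. Setting g'(x) = 0 gives x ∈ {-1, 0, 2}.
g''(x) = 6x^2 - 4x - 4. g''(-1) = 6 > 0 ⇒ local minimum; g''(0) = -4 < 0 ⇒ local maximum; g''(2) = 12 > 0 ⇒ local minimum.
The local maximum is g(0) = -4.

-4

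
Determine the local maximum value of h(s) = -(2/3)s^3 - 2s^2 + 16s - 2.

50/3

Critical points: h'(s) = -2s^2 - 4s + 16 vanishes at s = -4, 2.
h''(s) = -4s - 4. h''(-4) = 12 > 0 ⇒ local minimum; h''(2) = -12 < 0 ⇒ local maximum.
So the local maximum value is h(2) = 50/3.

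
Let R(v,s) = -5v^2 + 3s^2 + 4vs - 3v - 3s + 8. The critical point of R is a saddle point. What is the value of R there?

277/38

∂R/∂v = -10v + 4s - 3 = 0 and ∂R/∂s = 4v + 6s - 3 = 0, so (v, s) = (-3/38, 21/38).
The Hessian has R_{vv} = -10, R_{ss} = 6, R_{vs} = 4, giving D = -76 < 0, so the point is a saddle point.
R(-3/38, 21/38) = 277/38.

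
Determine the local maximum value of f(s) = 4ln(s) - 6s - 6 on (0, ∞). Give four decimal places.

-11.6219

f'(s) = 4/s − 6 = 0 gives s = 2/3.
f''(s) = -4/s², which is negative for s > 0, so this is a local maximum.
f(2/3) = 4·ln(2/3) - 4 - 6 ≈ -11.6219.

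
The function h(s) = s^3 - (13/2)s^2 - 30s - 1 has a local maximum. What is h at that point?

1421/54

h'(s) = 3s^2 - 13s - 30. Setting h'(s) = 0 gives s ∈ {-5/3, 6}.
Since h''(s) = 6s - 13, we get h''(-5/3) = -23 < 0 ⇒ local maximum; h''(6) = 23 > 0 ⇒ local minimum.
So the local maximum value is h(-5/3) = 1421/54.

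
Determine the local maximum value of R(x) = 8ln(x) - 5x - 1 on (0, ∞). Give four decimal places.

-5.2400

R'(x) = 8/x − 5 = 0 gives x = 8/5.
R''(x) = -8/x², which is negative for x > 0, so this is a local maximum.
R(8/5) = 8·ln(8/5) - 8 - 1 ≈ -5.2400.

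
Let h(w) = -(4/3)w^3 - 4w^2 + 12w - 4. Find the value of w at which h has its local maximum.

1

h'(w) = -4w^2 - 8w + 12 = 0 at w = -3, 1.
Second-derivative test with h''(w) = -8w - 8: h''(-3) = 16 > 0 ⇒ local minimum; h''(1) = -16 < 0 ⇒ local maximum.
Thus h has its local maximum at w = 1, with value 8/3.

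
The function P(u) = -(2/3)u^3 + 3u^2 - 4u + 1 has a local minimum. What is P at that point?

-2/3

P'(u) = -2u^2 + 6u - 4 = 0 at u = 1, 2.
Second-derivative test with P''(u) = -4u + 6: P''(1) = 2 > 0 ⇒ local minimum; P''(2) = -2 < 0 ⇒ local maximum.
The local minimum is P(1) = -2/3.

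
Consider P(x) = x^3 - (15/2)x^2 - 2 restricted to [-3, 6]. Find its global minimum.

The derivative is 3x^2 - 15x, which vanishes at x = 0 and x = 5.
Evaluating at the critical points and endpoints: P(-3) = -193/2,  P(0) = -2,  P(5) = -129/2,  P(6) = -56.
The minimum over the interval is -193/2, attained at x = -3.

-193/2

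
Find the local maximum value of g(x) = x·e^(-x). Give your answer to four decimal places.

By the product rule, g'(x) = (-x + 1)·e^(-x). Since e^(-x) > 0, the only critical point is x = 1.
g''(1) has the same sign as -1 < 0, so this is a local maximum.
g(1) = (1)·e^(-1) ≈ 0.3679.

0.3679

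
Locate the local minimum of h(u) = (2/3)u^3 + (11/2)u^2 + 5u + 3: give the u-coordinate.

h'(u) = 2u^2 + 11u + 5. Setting h'(u) = 0 gives u ∈ {-5, -1/2}.
Since h''(u) = 4u + 11, we get h''(-5) = -9 < 0 ⇒ local maximum; h''(-1/2) = 9 > 0 ⇒ local minimum.
So the local minimum value is h(-1/2) = 43/24.

-1/2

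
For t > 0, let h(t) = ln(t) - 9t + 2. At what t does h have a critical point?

h'(t) = 1/t − 9 = 0 gives t = 1/9.
h''(t) = -1/t², which is negative for t > 0, so this is a local maximum.
h(1/9) = 1·ln(1/9) - 1 + 2 ≈ -1.1972.

1/9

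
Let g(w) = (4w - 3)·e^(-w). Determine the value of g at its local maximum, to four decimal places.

By the product rule, g'(w) = (-4w + 7)·e^(-w). Since e^(-w) > 0, the only critical point is w = 7/4.
g''(7/4) has the same sign as -4 < 0, so this is a local maximum.
g(7/4) = (4)·e^(-7/4) ≈ 0.6951.

0.6951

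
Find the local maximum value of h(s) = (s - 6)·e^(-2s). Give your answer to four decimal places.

h'(s) = 1·e^(-2s) + (s - 6)·(-2)·e^(-2s) = (-2s + 13)·e^(-2s). Since e^(-2s) > 0, the only critical point is s = 13/2.
h''(13/2) has the same sign as -2 < 0, so this is a local maximum.
h(13/2) = (1/2)·e^(-13) ≈ 0.0000.

0.0000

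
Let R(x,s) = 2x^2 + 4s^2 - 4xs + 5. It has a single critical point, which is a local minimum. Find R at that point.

∂R/∂x = 4x - 4s = 0 and ∂R/∂s = -4x + 8s = 0, so (x, s) = (0, 0).
The Hessian has R_{xx} = 4, R_{ss} = 8, R_{xs} = -4, giving D = 16 > 0 with R_{xx} > 0, so the point is a local minimum.
R(0, 0) = 5.

5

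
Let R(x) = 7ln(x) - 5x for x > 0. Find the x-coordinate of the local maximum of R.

7/5

R'(x) = 7/x − 5 = 0 gives x = 7/5.
R''(x) = -7/x², which is negative for x > 0, so this is a local maximum.
R(7/5) = 7·ln(7/5) - 7 ≈ -4.6447.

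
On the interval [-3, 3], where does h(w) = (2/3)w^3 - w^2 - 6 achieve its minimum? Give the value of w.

-3

h'(w) = 2w^2 - 2w, which vanishes at w = 0 and w = 1.
Candidates: h(-3) = -33, h(0) = -6, h(1) = -19/3, h(3) = 3.
Hence the absolute minimum is -33 at w = -3.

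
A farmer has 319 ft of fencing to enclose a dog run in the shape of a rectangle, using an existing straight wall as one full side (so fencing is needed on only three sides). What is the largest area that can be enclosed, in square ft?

101761/8

Let the sides perpendicular to the wall have length x and the parallel side y, so 2x + y = 319 and the area is A = xy = x(319 − 2x).
A'(x) = 319 − 4x = 0 gives x = 319/4, and A''(x) = −4 < 0 confirms a maximum.
Then y = 319 − 2·319/4 = 319/2 and A = 101761/8.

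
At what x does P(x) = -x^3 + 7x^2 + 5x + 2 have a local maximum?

P'(x) = -3x^2 + 14x + 5. Setting P'(x) = 0 gives x ∈ {-1/3, 5}.
Since P''(x) = -6x + 14, we get P''(-1/3) = 16 > 0 ⇒ local minimum; P''(5) = -16 < 0 ⇒ local maximum.
So the local maximum value is P(5) = 77.

5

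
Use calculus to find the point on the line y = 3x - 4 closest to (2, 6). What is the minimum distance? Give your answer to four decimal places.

Minimize D(x)^2 = (x - 2)^2 + (3x - 10)^2.
d/dx[D^2] = 2(x - 2) + 2·3·(3x - 10) = 0 ⇒ x = 16/5.
Then y = 28/5 and the distance is √(8/5) ≈ 1.2649.

1.2649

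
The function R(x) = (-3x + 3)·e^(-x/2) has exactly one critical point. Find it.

3

By the product rule, R'(x) = ((3/2)x - 9/2)·e^(-x/2). Since e^(-x/2) > 0, the only critical point is x = 3.
R''(3) has the same sign as 3/2 > 0, so this is a local minimum.
R(3) = (-6)·e^(-3/2) ≈ -1.3388.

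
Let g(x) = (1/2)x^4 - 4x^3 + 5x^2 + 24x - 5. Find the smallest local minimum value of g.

g'(x) = 2x^3 - 12x^2 + 10x + 24. Setting g'(x) = 0 gives x ∈ {-1, 3, 4}.
Second-derivative test with g''(x) = 6x^2 - 24x + 10: g''(-1) = 40 > 0 ⇒ local minimum; g''(3) = -8 < 0 ⇒ local maximum; g''(4) = 10 > 0 ⇒ local minimum.
So the smallest local minimum value is g(-1) = -39/2.

-39/2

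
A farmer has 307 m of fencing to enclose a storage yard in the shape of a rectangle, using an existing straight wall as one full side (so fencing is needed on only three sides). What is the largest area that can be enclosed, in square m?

94249/8

Let the sides perpendicular to the wall have length x and the parallel side y, so 2x + y = 307 and the area is A = xy = x(307 − 2x).
A'(x) = 307 − 4x = 0 gives x = 307/4, and A''(x) = −4 < 0 confirms a maximum.
Then y = 307 − 2·307/4 = 307/2 and A = 94249/8.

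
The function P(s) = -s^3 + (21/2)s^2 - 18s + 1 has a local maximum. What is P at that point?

55

P'(s) = -3s^2 + 21s - 18. Setting P'(s) = 0 gives s ∈ {1, 6}.
P''(s) = -6s + 21. P''(1) = 15 > 0 ⇒ local minimum; P''(6) = -15 < 0 ⇒ local maximum.
So the local maximum value is P(6) = 55.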